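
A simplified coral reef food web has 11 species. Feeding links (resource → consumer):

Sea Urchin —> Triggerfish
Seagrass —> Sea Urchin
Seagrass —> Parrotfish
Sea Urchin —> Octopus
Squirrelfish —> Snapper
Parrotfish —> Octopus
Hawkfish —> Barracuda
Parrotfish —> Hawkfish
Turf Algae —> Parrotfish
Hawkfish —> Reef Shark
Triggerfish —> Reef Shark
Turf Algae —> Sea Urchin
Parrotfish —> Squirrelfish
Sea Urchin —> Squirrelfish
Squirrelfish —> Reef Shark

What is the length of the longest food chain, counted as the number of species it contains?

One longest chain: Seagrass → Parrotfish → Squirrelfish → Snapper.
It has 4 species and 3 links.

4 species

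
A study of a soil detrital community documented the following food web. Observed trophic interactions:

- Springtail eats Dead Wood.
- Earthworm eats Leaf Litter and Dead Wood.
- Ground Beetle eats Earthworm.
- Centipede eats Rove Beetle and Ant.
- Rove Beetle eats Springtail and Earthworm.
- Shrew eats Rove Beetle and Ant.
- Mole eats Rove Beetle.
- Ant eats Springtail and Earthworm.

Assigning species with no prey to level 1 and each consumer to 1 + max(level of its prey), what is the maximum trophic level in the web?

4

Basal resources (level 1): Dead Wood, Leaf Litter.
Dead Wood → Earthworm → Rove Beetle → Mole gives Mole level 4.
No species has a prey at level 4, so no species reaches level 5.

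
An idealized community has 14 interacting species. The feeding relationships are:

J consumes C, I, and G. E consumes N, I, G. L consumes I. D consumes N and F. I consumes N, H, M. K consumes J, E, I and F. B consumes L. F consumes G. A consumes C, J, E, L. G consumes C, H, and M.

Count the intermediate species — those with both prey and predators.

Intermediate species (has both prey and predators): G, I, F, E, L, J.
Count: 6.

6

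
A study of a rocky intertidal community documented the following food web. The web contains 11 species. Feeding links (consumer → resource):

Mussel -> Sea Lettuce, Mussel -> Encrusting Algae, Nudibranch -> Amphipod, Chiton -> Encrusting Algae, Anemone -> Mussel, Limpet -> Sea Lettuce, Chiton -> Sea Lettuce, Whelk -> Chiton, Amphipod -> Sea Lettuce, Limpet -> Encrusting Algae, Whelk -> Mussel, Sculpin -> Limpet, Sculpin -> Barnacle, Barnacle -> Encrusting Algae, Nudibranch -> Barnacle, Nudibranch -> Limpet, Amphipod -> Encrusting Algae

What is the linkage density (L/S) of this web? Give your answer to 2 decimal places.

There are L = 17 links among S = 11 species.
L/S = 17/11 = 1.5455 ≈ 1.55.

L/S = 1.55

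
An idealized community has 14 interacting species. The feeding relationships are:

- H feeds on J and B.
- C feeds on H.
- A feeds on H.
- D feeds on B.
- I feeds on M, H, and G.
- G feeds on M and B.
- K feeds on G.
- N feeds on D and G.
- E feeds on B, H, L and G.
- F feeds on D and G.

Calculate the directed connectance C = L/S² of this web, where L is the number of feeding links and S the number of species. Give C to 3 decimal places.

The web has S = 14 species and L = 19 feeding links.
C = L / S² = 19 / 196 = 0.0969 ≈ 0.097.

C = 0.097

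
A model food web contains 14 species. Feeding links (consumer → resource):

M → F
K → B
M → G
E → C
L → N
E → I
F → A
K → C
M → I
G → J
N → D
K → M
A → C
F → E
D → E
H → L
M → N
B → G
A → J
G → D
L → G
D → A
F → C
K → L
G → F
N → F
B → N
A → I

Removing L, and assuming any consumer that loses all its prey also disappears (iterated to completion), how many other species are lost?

1

Remove L.
Round 1: H (all prey gone) → extinct.
No further losses. Total secondary extinctions: 1.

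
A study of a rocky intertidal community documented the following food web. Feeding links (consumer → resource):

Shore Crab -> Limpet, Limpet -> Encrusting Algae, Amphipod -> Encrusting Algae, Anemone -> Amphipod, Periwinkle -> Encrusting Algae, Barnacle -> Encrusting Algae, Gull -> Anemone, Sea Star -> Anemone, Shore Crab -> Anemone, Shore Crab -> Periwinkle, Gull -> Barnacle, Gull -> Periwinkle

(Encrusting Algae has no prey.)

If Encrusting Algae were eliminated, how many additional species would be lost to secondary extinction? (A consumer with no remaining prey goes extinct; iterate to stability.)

Remove Encrusting Algae.
Round 1: Limpet (all prey gone), Periwinkle (all prey gone), Barnacle (all prey gone), Amphipod (all prey gone) → extinct.
Round 2: Anemone (all prey gone) → extinct.
Round 3: Shore Crab (all prey gone), Gull (all prey gone), Sea Star (all prey gone) → extinct.
No further losses. Total secondary extinctions: 8.

8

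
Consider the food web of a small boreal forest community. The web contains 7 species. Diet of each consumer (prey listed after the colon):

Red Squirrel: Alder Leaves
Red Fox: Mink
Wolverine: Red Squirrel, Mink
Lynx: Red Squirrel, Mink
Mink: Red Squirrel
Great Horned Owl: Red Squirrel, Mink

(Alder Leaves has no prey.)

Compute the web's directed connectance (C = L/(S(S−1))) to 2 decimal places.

C = 0.21

The web has S = 7 species and L = 9 feeding links.
C = L / (S(S−1)) = 9 / 42 = 0.2143 ≈ 0.21.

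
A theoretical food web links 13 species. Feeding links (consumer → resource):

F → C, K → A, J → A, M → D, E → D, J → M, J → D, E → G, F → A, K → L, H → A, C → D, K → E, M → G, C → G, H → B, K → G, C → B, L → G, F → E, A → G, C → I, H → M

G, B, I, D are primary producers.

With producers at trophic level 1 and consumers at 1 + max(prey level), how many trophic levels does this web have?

Producers (level 1): G, B, I, D.
G → A → J gives J level 3.
No species has a prey at level 3, so no species reaches level 4.

3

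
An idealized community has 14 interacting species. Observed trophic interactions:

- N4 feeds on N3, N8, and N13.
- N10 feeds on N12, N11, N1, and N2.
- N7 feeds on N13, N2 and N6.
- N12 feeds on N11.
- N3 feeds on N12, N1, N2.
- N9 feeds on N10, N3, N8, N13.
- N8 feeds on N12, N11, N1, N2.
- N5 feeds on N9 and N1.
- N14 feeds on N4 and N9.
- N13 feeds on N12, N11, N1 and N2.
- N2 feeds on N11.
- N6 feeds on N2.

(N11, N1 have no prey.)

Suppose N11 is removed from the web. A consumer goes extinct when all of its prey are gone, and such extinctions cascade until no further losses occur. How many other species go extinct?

Remove N11.
Round 1: N12 (all prey gone), N2 (all prey gone) → extinct.
Round 2: N6 (all prey gone) → extinct.
No further losses. Total secondary extinctions: 3.

3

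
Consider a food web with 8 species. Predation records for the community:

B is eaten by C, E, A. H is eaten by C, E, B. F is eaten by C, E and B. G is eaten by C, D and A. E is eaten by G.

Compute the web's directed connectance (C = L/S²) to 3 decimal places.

The web has S = 8 species and L = 13 feeding links.
C = L / S² = 13 / 64 = 0.2031 ≈ 0.203.

C = 0.203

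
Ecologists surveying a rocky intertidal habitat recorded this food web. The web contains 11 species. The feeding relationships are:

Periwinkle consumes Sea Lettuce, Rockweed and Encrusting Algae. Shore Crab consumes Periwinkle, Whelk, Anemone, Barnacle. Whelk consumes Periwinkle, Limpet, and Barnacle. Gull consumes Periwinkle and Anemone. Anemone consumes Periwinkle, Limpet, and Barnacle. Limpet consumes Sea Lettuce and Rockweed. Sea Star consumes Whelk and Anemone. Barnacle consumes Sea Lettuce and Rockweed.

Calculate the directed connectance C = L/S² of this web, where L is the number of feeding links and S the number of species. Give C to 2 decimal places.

C = 0.17

The web has S = 11 species and L = 21 feeding links.
C = L / S² = 21 / 121 = 0.1736 ≈ 0.17.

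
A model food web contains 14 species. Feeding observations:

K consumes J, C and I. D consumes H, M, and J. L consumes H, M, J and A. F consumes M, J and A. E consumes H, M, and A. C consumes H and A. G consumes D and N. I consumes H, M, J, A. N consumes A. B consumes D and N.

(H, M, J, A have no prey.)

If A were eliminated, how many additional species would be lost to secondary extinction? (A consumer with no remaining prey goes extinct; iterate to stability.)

1

Remove A.
Round 1: N (all prey gone) → extinct.
No further losses. Total secondary extinctions: 1.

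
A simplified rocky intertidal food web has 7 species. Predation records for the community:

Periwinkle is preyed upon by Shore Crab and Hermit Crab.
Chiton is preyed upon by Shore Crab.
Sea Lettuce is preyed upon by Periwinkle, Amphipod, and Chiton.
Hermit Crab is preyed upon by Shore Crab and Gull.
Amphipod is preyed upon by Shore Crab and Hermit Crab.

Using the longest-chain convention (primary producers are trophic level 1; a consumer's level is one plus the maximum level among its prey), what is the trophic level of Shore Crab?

Trophic level 4

Sea Lettuce is a producer → level 1.
Amphipod eats Sea Lettuce → level 2.
Hermit Crab eats Amphipod (level 2); other prey at levels: Periwinkle 2 → level 3.
Shore Crab eats Hermit Crab (level 3); other prey at levels: Chiton 2, Amphipod 2, Periwinkle 2 → level 4.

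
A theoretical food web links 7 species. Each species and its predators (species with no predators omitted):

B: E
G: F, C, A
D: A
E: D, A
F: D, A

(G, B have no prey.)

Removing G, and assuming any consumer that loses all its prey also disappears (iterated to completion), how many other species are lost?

2

Remove G.
Round 1: F (all prey gone), C (all prey gone) → extinct.
No further losses. Total secondary extinctions: 2.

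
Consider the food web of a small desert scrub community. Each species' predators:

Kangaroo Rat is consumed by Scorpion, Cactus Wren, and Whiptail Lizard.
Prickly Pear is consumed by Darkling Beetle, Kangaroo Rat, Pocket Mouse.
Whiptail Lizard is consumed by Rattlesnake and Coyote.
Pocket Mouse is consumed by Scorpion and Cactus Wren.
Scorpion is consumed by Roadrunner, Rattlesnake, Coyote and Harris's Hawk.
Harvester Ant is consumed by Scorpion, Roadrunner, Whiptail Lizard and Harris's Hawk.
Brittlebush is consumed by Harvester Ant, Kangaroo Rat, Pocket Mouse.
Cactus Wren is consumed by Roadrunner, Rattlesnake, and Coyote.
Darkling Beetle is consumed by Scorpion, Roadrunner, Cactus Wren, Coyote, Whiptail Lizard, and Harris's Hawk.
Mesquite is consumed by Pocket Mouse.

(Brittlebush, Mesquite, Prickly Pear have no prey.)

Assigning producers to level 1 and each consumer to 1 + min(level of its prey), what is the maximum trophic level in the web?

4

Producers (level 1): Brittlebush, Mesquite, Prickly Pear.
Following each consumer down to its lowest-level prey: Prickly Pear → Darkling Beetle → Scorpion → Rattlesnake (levels 1 through 4).
All prey of Rattlesnake (Scorpion 3, Whiptail Lizard 3, Cactus Wren 3) are at level 3 or above, so Rattlesnake is at level 1 + 3 = 4.
Every consumer has at least one prey at level 3 or below, so none exceeds level 4.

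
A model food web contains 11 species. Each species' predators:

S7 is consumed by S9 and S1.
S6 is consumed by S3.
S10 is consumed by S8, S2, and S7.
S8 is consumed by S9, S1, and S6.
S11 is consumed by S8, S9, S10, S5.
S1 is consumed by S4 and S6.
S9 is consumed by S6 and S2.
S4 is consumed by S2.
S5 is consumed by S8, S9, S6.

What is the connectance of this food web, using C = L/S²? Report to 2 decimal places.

The web has S = 11 species and L = 21 feeding links.
C = L / S² = 21 / 121 = 0.1736 ≈ 0.17.

C = 0.17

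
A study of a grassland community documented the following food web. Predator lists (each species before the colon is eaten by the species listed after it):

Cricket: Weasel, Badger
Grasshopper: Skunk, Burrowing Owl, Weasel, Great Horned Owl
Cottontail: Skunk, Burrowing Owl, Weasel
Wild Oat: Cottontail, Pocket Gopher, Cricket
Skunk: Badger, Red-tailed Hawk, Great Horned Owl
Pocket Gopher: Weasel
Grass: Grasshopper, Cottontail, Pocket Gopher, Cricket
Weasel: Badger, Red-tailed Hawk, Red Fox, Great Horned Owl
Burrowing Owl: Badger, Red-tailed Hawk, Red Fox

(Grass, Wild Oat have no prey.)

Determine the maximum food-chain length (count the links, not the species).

One longest chain: Grass → Grasshopper → Weasel → Badger.
It has 4 species and 3 links.

3 links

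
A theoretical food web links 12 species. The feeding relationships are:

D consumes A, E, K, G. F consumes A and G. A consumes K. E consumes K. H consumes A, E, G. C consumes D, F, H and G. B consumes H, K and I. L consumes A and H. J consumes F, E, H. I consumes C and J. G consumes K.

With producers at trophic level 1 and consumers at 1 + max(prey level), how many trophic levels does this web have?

Producers (level 1): K.
K → A → D → C → I → B gives B level 6.
No species has a prey at level 6, so no species reaches level 7.

6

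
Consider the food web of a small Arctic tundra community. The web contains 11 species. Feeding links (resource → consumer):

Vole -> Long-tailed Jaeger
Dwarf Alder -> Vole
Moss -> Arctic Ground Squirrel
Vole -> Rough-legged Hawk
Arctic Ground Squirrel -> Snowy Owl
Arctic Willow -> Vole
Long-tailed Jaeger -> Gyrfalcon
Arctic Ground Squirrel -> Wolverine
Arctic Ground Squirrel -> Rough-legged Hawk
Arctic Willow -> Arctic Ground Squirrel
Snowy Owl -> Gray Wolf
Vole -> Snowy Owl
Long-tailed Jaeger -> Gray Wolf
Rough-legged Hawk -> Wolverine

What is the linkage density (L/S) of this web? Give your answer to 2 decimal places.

There are L = 14 links among S = 11 species.
L/S = 14/11 = 1.2727 ≈ 1.27.

L/S = 1.27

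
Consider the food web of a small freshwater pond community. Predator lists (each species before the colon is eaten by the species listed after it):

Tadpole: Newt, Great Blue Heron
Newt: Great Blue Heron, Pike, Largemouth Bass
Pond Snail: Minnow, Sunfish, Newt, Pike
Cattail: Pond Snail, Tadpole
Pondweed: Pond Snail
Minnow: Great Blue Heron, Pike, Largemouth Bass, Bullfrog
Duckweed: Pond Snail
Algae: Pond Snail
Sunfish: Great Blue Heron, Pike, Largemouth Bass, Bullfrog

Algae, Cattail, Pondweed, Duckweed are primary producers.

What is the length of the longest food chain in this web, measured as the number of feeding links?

One longest chain: Algae → Pond Snail → Newt → Great Blue Heron.
It has 4 species and 3 links.

3 links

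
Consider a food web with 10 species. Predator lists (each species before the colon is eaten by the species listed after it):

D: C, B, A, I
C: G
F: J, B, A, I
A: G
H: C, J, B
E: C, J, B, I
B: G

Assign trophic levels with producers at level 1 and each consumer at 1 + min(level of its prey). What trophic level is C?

D is a producer → level 1.
C eats D → level 2.

Trophic level 2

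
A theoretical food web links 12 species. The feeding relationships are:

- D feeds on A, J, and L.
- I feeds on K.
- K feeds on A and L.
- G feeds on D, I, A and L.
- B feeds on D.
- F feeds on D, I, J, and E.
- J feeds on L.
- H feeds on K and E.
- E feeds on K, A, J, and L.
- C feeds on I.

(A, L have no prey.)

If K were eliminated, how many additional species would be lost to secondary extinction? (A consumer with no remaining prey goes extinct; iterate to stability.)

Remove K.
Round 1: I (all prey gone) → extinct.
Round 2: C (all prey gone) → extinct.
No further losses. Total secondary extinctions: 2.

2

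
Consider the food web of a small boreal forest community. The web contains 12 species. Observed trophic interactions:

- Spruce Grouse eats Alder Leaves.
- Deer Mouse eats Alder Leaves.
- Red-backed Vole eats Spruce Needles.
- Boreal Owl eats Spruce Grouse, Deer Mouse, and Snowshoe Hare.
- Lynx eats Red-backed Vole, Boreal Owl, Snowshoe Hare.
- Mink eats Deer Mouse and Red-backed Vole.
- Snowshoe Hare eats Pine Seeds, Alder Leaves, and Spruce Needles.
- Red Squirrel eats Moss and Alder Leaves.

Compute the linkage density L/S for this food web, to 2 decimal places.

L/S = 1.33

There are L = 16 links among S = 12 species.
L/S = 16/12 = 1.3333 ≈ 1.33.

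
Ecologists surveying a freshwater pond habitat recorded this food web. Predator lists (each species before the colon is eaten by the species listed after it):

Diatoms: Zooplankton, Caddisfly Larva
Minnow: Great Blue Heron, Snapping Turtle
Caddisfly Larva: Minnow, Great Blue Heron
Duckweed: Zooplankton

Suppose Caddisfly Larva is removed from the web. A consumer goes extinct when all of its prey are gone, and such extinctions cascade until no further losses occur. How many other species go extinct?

3

Remove Caddisfly Larva.
Round 1: Minnow (all prey gone) → extinct.
Round 2: Great Blue Heron (all prey gone), Snapping Turtle (all prey gone) → extinct.
No further losses. Total secondary extinctions: 3.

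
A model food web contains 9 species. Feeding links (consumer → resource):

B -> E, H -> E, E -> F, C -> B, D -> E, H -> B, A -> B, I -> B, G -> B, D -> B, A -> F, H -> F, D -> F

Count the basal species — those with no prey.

Basal species (no prey listed): F.
Count: 1.

1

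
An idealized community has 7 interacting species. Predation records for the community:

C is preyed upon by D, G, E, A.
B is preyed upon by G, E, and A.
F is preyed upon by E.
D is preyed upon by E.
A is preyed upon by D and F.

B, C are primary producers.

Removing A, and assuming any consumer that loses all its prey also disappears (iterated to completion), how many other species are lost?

1

Remove A.
Round 1: F (all prey gone) → extinct.
No further losses. Total secondary extinctions: 1.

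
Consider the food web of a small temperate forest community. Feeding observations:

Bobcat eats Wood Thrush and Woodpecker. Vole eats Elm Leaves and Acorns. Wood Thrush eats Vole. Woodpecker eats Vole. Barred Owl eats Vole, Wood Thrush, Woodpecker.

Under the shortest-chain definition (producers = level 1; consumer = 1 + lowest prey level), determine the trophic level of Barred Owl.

Elm Leaves is a producer → level 1.
Vole eats Elm Leaves → level 2.
Barred Owl eats Vole → level 3.
No prey of Barred Owl is below level 2, so 3 is the minimum.

Trophic level 3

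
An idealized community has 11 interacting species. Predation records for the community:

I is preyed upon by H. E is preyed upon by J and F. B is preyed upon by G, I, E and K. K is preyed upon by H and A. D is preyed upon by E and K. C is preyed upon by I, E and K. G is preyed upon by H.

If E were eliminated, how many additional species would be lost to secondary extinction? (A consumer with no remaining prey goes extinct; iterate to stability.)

2

Remove E.
Round 1: F (all prey gone), J (all prey gone) → extinct.
No further losses. Total secondary extinctions: 2.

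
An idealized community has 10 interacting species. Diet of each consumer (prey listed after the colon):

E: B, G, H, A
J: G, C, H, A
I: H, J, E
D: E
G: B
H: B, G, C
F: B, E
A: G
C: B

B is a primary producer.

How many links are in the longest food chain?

One longest chain: B → G → H → J → I.
It has 5 species and 4 links.

4 links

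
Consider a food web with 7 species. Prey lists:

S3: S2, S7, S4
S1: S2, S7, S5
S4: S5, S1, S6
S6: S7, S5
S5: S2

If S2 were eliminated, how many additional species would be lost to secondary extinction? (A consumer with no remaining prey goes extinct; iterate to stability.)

1

Remove S2.
Round 1: S5 (all prey gone) → extinct.
No further losses. Total secondary extinctions: 1.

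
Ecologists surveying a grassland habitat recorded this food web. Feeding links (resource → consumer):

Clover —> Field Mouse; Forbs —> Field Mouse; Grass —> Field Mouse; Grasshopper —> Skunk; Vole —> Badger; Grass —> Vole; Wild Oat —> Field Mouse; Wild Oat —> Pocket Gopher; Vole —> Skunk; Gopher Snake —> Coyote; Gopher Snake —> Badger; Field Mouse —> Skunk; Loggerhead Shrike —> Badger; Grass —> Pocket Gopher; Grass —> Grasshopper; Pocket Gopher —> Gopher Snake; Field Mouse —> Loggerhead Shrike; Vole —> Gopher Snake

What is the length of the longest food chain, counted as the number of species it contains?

One longest chain: Wild Oat → Field Mouse → Loggerhead Shrike → Badger.
It has 4 species and 3 links.

4 species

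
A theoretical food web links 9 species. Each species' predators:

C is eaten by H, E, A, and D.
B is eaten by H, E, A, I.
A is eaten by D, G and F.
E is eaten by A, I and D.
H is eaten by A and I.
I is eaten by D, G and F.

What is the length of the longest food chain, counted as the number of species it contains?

One longest chain: B → E → A → D.
It has 4 species and 3 links.

4 species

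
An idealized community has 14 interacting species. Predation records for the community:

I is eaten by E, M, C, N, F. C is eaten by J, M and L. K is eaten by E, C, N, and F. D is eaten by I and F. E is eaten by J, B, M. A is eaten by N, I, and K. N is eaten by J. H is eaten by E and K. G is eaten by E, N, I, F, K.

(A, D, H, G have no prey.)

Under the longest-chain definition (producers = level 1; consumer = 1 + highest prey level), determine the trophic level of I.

Trophic level 2

A is a producer → level 1.
I eats A (level 1); other prey at levels: D 1, G 1 → level 2.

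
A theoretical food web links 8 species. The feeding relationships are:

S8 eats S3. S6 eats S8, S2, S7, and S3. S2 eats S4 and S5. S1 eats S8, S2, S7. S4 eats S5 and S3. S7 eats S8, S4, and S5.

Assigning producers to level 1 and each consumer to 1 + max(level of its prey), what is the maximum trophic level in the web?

4

Producers (level 1): S3, S5.
S3 → S8 → S7 → S6 gives S6 level 4.
No species has a prey at level 4, so no species reaches level 5.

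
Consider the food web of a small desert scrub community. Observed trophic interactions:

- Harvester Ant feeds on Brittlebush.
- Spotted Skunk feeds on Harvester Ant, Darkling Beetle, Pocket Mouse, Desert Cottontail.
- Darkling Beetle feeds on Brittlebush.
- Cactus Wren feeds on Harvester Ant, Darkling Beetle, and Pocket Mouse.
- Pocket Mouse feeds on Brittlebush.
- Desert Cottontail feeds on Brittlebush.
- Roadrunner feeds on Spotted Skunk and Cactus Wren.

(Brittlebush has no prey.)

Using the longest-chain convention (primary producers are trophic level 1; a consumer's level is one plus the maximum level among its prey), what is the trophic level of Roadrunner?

Trophic level 4

Brittlebush is a producer → level 1.
Harvester Ant eats Brittlebush → level 2.
Cactus Wren eats Harvester Ant (level 2); other prey at levels: Pocket Mouse 2, Darkling Beetle 2 → level 3.
Roadrunner eats Cactus Wren (level 3); other prey at levels: Spotted Skunk 3 → level 4.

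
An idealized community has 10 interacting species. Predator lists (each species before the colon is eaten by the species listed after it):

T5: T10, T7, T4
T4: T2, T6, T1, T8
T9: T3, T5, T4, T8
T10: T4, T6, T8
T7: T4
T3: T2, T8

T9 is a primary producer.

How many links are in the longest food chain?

4 links

One longest chain: T9 → T5 → T10 → T4 → T2.
It has 5 species and 4 links.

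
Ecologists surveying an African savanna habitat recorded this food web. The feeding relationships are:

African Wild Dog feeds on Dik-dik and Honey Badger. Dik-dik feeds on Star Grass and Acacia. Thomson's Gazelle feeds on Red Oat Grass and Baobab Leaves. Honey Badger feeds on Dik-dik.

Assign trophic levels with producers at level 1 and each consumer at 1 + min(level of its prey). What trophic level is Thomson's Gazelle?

Trophic level 2

Red Oat Grass is a producer → level 1.
Thomson's Gazelle eats Red Oat Grass → level 2.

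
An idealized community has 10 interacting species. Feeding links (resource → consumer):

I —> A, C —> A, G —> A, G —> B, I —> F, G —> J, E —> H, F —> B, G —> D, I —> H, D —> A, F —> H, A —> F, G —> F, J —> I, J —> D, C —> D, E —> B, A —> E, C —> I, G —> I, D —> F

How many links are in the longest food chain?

5 links

One longest chain: G → J → I → A → F → H.
It has 6 species and 5 links.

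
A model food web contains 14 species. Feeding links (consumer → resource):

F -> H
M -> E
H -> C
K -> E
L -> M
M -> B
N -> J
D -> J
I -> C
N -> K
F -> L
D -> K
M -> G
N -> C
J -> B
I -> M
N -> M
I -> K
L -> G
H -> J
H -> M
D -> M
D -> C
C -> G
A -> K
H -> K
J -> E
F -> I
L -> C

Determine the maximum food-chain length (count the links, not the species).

3 links

One longest chain: G → C → H → F.
It has 4 species and 3 links.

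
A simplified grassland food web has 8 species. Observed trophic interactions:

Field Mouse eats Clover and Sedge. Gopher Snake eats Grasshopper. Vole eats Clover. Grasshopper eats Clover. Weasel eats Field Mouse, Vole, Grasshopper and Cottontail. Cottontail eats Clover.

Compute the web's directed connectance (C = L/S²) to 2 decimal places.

The web has S = 8 species and L = 10 feeding links.
C = L / S² = 10 / 64 = 0.1562 ≈ 0.16.

C = 0.16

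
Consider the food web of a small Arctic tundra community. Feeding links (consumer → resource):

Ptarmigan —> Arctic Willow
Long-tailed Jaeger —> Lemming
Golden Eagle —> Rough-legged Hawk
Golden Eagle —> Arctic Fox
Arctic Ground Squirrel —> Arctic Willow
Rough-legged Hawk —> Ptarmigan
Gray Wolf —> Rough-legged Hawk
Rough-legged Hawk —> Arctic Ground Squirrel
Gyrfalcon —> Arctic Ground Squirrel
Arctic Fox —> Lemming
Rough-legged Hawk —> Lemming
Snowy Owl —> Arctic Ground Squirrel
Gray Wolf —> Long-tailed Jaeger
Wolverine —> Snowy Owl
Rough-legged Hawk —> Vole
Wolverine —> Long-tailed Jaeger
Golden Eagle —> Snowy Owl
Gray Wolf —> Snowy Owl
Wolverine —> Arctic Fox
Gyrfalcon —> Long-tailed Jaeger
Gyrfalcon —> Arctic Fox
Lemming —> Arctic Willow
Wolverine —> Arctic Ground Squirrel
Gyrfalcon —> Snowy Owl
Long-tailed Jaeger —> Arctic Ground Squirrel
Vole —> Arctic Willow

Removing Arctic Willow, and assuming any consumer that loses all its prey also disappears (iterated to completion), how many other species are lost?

Remove Arctic Willow.
Round 1: Arctic Ground Squirrel (all prey gone), Ptarmigan (all prey gone), Vole (all prey gone), Lemming (all prey gone) → extinct.
Round 2: Arctic Fox (all prey gone), Long-tailed Jaeger (all prey gone), Snowy Owl (all prey gone), Rough-legged Hawk (all prey gone) → extinct.
Round 3: Gyrfalcon (all prey gone), Gray Wolf (all prey gone), Golden Eagle (all prey gone), Wolverine (all prey gone) → extinct.
No further losses. Total secondary extinctions: 12.

12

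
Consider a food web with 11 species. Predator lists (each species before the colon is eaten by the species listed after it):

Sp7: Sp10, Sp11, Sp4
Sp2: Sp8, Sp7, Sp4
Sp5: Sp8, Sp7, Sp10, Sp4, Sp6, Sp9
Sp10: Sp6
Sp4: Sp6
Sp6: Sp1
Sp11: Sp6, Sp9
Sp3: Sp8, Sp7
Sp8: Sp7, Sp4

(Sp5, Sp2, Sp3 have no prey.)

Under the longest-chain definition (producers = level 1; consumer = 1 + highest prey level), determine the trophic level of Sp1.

Trophic level 6

Sp5 is a producer → level 1.
Sp8 eats Sp5 (level 1); other prey at levels: Sp2 1, Sp3 1 → level 2.
Sp7 eats Sp8 (level 2); other prey at levels: Sp5 1, Sp2 1, Sp3 1 → level 3.
Sp10 eats Sp7 (level 3); other prey at levels: Sp5 1 → level 4.
Sp6 eats Sp10 (level 4); other prey at levels: Sp5 1, Sp11 4, Sp4 4 → level 5.
Sp1 eats Sp6 → level 6.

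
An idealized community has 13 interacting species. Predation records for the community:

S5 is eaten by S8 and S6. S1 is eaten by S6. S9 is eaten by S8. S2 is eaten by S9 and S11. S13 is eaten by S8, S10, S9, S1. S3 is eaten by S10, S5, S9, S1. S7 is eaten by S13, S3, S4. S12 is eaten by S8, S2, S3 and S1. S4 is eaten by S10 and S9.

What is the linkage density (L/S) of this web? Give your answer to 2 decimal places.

L/S = 1.77

There are L = 23 links among S = 13 species.
L/S = 23/13 = 1.7692 ≈ 1.77.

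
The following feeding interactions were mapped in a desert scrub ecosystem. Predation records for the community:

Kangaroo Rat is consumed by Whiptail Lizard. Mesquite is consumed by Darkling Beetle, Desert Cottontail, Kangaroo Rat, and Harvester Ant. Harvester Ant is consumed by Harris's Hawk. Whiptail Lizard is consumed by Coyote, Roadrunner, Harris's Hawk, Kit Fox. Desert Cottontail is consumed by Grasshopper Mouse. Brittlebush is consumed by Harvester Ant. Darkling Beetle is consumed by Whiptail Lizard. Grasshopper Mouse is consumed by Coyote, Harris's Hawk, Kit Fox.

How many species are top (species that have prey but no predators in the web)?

4

Top species (has prey, but nothing eats it): Harris's Hawk, Roadrunner, Kit Fox, Coyote.
Count: 4.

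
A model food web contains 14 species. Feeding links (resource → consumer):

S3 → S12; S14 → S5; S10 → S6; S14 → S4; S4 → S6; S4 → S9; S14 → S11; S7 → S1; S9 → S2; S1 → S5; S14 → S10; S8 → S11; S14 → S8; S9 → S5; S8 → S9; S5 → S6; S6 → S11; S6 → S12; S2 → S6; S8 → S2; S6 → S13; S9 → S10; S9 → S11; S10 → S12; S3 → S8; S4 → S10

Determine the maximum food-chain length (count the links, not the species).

One longest chain: S14 → S8 → S9 → S2 → S6 → S13.
It has 6 species and 5 links.

5 links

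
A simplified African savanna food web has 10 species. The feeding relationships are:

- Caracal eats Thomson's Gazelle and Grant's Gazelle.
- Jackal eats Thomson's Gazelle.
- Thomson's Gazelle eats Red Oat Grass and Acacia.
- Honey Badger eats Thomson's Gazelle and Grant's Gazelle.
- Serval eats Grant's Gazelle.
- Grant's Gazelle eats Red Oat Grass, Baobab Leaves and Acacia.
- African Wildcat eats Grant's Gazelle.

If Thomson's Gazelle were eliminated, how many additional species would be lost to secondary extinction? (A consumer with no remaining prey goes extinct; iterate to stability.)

1

Remove Thomson's Gazelle.
Round 1: Jackal (all prey gone) → extinct.
No further losses. Total secondary extinctions: 1.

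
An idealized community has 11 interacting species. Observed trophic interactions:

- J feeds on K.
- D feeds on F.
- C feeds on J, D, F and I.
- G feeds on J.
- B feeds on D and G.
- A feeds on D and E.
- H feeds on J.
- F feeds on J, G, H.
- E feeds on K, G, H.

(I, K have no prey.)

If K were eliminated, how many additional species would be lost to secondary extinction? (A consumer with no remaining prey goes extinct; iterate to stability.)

Remove K.
Round 1: J (all prey gone) → extinct.
Round 2: H (all prey gone), G (all prey gone) → extinct.
Round 3: F (all prey gone), E (all prey gone) → extinct.
Round 4: D (all prey gone) → extinct.
Round 5: A (all prey gone), B (all prey gone) → extinct.
No further losses. Total secondary extinctions: 8.

8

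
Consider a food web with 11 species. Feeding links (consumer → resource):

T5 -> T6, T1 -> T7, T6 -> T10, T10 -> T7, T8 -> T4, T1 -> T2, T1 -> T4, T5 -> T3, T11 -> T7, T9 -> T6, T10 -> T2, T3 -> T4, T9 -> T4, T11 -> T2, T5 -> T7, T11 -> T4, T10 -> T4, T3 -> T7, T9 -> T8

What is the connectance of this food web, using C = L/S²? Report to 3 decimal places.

The web has S = 11 species and L = 19 feeding links.
C = L / S² = 19 / 121 = 0.1570 ≈ 0.157.

C = 0.157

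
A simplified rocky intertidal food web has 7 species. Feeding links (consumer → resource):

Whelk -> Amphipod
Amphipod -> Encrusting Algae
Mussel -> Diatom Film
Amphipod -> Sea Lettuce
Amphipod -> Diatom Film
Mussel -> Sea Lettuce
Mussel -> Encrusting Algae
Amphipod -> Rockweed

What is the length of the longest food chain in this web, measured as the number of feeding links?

2 links

One longest chain: Sea Lettuce → Amphipod → Whelk.
It has 3 species and 2 links.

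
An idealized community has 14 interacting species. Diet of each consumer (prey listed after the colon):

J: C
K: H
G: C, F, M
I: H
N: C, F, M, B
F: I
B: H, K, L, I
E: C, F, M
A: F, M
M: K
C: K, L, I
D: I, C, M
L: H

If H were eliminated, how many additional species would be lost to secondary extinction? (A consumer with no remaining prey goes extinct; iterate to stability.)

Remove H.
Round 1: K (all prey gone), L (all prey gone), I (all prey gone) → extinct.
Round 2: C (all prey gone), F (all prey gone), M (all prey gone), B (all prey gone) → extinct.
Round 3: D (all prey gone), N (all prey gone), G (all prey gone), J (all prey gone), E (all prey gone), A (all prey gone) → extinct.
No further losses. Total secondary extinctions: 13.

13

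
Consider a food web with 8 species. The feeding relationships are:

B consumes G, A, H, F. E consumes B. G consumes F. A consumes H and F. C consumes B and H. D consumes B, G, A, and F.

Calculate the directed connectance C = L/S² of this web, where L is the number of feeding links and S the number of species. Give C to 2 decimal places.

C = 0.22

The web has S = 8 species and L = 14 feeding links.
C = L / S² = 14 / 64 = 0.2188 ≈ 0.22.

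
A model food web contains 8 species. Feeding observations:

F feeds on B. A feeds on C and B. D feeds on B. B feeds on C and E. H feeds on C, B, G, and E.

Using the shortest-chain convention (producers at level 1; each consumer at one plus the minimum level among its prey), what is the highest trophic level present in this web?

3

Producers (level 1): G, C, E.
Following each consumer down to its lowest-level prey: C → B → D (levels 1 through 3).
All prey of D (B 2) are at level 2 or above, so D is at level 1 + 2 = 3.
Every consumer has at least one prey at level 2 or below, so none exceeds level 3.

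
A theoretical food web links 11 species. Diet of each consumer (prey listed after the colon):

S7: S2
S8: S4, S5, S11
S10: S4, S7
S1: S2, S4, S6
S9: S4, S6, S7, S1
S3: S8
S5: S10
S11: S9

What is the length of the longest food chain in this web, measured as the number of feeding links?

One longest chain: S2 → S7 → S9 → S11 → S8 → S3.
It has 6 species and 5 links.

5 links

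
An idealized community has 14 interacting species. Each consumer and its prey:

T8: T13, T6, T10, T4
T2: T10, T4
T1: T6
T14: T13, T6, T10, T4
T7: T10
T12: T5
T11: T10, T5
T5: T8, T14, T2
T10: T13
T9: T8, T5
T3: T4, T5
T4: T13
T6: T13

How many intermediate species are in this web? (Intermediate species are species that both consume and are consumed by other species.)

7

Intermediate species (has both prey and predators): T6, T10, T4, T8, T14, T2, T5.
Count: 7.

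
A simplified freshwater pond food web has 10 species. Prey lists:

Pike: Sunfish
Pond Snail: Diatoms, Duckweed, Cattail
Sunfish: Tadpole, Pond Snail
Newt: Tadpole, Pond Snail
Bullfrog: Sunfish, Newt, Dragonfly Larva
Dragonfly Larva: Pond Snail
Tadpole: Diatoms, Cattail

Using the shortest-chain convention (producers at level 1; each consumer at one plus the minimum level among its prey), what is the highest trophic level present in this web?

4

Producers (level 1): Diatoms, Duckweed, Cattail.
Following each consumer down to its lowest-level prey: Diatoms → Tadpole → Sunfish → Bullfrog (levels 1 through 4).
All prey of Bullfrog (Sunfish 3, Newt 3, Dragonfly Larva 3) are at level 3 or above, so Bullfrog is at level 1 + 3 = 4.
Every consumer has at least one prey at level 3 or below, so none exceeds level 4.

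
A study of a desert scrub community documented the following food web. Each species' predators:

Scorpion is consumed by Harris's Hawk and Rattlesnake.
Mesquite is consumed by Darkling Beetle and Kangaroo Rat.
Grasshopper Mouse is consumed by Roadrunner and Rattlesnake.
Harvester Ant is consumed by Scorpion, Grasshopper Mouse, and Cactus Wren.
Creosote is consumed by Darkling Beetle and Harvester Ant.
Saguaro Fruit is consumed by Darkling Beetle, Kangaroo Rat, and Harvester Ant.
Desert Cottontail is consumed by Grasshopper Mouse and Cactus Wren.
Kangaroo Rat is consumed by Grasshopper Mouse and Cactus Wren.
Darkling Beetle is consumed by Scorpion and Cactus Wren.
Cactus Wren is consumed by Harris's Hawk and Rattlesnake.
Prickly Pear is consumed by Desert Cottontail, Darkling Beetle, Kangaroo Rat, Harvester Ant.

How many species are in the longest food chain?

One longest chain: Prickly Pear → Harvester Ant → Grasshopper Mouse → Roadrunner.
It has 4 species and 3 links.

4 species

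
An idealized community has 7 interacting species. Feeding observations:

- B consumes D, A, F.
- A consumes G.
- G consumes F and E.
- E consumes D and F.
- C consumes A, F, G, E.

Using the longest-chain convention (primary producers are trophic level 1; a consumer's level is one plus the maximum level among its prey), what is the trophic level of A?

Trophic level 4

F is a producer → level 1.
E eats F (level 1); other prey at levels: D 1 → level 2.
G eats E (level 2); other prey at levels: F 1 → level 3.
A eats G → level 4.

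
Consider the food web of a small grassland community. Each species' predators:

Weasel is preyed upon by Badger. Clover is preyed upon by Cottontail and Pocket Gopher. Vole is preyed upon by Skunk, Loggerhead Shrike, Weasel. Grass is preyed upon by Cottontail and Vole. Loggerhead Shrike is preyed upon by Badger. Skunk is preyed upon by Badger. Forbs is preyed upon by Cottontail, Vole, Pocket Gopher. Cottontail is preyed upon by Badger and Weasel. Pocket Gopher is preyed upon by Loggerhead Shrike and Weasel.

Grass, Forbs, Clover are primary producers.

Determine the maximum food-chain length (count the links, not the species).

3 links

One longest chain: Grass → Vole → Loggerhead Shrike → Badger.
It has 4 species and 3 links.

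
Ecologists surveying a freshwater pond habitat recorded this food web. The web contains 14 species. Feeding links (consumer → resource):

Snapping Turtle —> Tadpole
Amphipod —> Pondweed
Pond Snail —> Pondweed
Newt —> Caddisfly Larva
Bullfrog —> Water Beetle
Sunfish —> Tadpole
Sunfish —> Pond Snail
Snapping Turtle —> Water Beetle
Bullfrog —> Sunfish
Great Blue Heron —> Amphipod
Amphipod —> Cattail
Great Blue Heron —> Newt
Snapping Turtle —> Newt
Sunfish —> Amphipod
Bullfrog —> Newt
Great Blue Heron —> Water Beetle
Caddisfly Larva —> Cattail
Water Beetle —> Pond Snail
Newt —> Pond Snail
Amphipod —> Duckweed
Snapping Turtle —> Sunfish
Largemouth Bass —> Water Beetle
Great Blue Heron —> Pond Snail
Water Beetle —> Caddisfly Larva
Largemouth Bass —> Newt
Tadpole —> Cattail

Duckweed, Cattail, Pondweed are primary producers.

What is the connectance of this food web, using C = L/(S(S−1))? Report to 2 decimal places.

C = 0.14

The web has S = 14 species and L = 26 feeding links.
C = L / (S(S−1)) = 26 / 182 = 0.1429 ≈ 0.14.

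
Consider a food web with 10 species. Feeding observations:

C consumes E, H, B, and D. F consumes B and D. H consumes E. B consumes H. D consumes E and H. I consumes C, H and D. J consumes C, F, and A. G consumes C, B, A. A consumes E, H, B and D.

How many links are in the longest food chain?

One longest chain: E → H → D → A → G.
It has 5 species and 4 links.

4 links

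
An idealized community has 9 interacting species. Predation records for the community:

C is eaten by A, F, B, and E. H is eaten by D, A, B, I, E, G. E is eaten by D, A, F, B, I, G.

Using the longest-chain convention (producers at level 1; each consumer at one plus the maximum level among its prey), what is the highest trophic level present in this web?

Producers (level 1): H, C.
H → E → D gives D level 3.
No species has a prey at level 3, so no species reaches level 4.

3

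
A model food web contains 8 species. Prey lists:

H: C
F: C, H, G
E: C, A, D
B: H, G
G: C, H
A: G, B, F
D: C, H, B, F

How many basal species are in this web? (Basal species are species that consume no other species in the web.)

Basal species (no prey listed): C.
Count: 1.

1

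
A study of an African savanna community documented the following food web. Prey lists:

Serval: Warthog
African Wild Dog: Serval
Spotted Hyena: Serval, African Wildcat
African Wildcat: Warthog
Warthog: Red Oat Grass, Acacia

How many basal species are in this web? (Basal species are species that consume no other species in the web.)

2

Basal species (no prey listed): Red Oat Grass, Acacia.
Count: 2.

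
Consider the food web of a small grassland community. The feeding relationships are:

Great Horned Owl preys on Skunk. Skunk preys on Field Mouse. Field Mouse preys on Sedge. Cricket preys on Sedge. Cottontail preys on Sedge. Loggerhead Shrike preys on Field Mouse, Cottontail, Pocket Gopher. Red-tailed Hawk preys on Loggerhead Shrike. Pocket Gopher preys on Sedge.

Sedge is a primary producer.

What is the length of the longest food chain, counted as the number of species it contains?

One longest chain: Sedge → Field Mouse → Skunk → Great Horned Owl.
It has 4 species and 3 links.

4 species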